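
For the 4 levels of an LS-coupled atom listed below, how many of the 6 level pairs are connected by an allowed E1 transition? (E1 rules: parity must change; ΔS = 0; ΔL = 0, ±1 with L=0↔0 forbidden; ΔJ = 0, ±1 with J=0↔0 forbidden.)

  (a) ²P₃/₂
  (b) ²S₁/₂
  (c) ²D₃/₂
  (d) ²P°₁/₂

3

(a)–(b): forbidden (parity).
(a)–(c): forbidden (parity).
(a)–(d): allowed.
(b)–(c): forbidden (parity, ΔL).
(b)–(d): allowed.
(c)–(d): allowed.
Allowed pairs: 3 of 6.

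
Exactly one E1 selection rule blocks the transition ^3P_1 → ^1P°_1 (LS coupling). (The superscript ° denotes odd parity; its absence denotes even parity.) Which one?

the ΔS = 0 rule

Reading off the term symbols: S 1→0, L 1→1, J 1→1, parity even→odd.
ΔJ = 0, ±1 (not J=0↔0): J: 1 → 1, ΔJ = +0 — passes.
ΔS = 0: S: 1 → 0 — fails.
Parity must change: even → odd — passes.
ΔL = 0, ±1 (not L=0↔0): L: 1 → 1, ΔL = +0 — passes.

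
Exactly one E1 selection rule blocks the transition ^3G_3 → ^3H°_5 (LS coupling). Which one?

the ΔJ = 0, ±1 rule

Parity must change: even → odd — satisfied.
ΔS = 0: S: 1 → 1 — satisfied.
ΔL = 0, ±1 (not L=0↔0): L: 4 → 5, ΔL = +1 — satisfied.
ΔJ = 0, ±1 (not J=0↔0): J: 3 → 5, ΔJ = +2 — violated.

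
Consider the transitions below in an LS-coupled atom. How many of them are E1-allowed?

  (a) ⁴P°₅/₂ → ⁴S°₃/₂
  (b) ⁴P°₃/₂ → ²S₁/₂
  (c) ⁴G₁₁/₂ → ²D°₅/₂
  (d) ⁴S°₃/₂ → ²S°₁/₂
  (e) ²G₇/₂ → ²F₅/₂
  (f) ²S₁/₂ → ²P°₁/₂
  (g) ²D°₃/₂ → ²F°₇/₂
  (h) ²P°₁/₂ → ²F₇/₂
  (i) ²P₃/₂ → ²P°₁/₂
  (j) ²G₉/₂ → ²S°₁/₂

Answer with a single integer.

(a) forbidden (parity fails)
(b) forbidden (ΔS fails)
(c) forbidden (ΔS, ΔL, ΔJ fail)
(d) forbidden (parity, ΔS, ΔL fail)
(e) forbidden (parity fails)
(f) allowed
(g) forbidden (parity, ΔJ fail)
(h) forbidden (ΔL, ΔJ fail)
(i) allowed
(j) forbidden (ΔL, ΔJ fail)
Total allowed: 2 of 10.

2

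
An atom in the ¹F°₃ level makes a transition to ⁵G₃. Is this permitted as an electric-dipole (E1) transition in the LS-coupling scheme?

Initial level: S=0, L=3, J=3, parity odd. Final level: S=2, L=4, J=3, parity even.
ΔS = 0: S: 0 → 2 — fails.
Parity must change: odd → even — ok.
ΔL = 0, ±1 (not L=0↔0): L: 3 → 4, ΔL = +1 — ok.
ΔJ = 0, ±1 (not J=0↔0): J: 3 → 3, ΔJ = +0 — ok.
Rule(s) violated: ΔS.

forbidden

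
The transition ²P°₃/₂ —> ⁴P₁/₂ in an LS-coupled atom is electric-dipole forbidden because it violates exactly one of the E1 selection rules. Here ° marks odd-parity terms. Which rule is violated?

the ΔS = 0 rule

ΔL = 0, ±1 (not L=0↔0): L: 1 → 1, ΔL = +0 — ✓.
ΔJ = 0, ±1 (not J=0↔0): J: 3/2 → 1/2, ΔJ = -1 — ✓.
ΔS = 0: S: 1/2 → 3/2 — ✗.
Parity must change: odd → even — ✓.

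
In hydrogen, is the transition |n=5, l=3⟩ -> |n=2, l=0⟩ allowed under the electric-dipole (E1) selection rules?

Initial l = 3, final l = 0, so Δl = -3. E1 requires Δl = ±1: fails.
The transition is electric-dipole forbidden.

forbidden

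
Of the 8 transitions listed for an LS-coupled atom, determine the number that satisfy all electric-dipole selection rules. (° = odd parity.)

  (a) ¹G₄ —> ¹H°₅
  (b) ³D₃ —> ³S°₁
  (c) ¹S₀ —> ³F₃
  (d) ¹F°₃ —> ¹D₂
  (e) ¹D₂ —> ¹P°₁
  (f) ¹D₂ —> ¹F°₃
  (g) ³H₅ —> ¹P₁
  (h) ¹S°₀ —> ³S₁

(a) allowed
(b) forbidden (ΔL, ΔJ fail)
(c) forbidden (parity, ΔS, ΔL, ΔJ fail)
(d) allowed
(e) allowed
(f) allowed
(g) forbidden (parity, ΔS, ΔL, ΔJ fail)
(h) forbidden (ΔS, ΔL fail)
Total allowed: 4 of 8.

4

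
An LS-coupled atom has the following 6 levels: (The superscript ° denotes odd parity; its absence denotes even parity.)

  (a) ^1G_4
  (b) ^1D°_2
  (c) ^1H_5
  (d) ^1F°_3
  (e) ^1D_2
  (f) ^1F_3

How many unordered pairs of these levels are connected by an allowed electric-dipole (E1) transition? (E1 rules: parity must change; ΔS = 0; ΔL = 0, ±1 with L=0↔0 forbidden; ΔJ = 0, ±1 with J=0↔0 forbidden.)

5

(a)–(b): forbidden (ΔL, ΔJ).
(a)–(c): forbidden (parity).
(a)–(d): allowed.
(a)–(e): forbidden (parity, ΔL, ΔJ).
(a)–(f): forbidden (parity).
(b)–(c): forbidden (ΔL, ΔJ).
(b)–(d): forbidden (parity).
(b)–(e): allowed.
(b)–(f): allowed.
(c)–(d): forbidden (ΔL, ΔJ).
(c)–(e): forbidden (parity, ΔL, ΔJ).
(c)–(f): forbidden (parity, ΔL, ΔJ).
(d)–(e): allowed.
(d)–(f): allowed.
(e)–(f): forbidden (parity).
Allowed pairs: 5 of 15.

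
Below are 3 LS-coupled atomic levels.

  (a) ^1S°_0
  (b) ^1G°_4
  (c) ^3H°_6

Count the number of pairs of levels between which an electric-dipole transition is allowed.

0

(a)–(b): forbidden (parity, ΔL, ΔJ).
(a)–(c): forbidden (parity, ΔS, ΔL, ΔJ).
(b)–(c): forbidden (parity, ΔS, ΔJ).
Allowed pairs: 0 of 3.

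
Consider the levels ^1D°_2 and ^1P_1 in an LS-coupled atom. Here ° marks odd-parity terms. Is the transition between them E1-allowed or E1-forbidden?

allowed

Reading off the term symbols: S 0→0, L 2→1, J 2→1, parity odd→even.
Parity must change: odd → even — ✓.
ΔS = 0: S: 0 → 0 — ✓.
ΔJ = 0, ±1 (not J=0↔0): J: 2 → 1, ΔJ = -1 — ✓.
ΔL = 0, ±1 (not L=0↔0): L: 2 → 1, ΔL = -1 — ✓.
All four E1 rules are satisfied.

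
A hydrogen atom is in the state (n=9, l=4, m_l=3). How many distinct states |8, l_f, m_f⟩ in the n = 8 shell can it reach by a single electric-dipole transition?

5

E1 requires Δl = ±1, so l_f ∈ {3, 5}; with 0 ≤ l_f ≤ n_f−1 = 7, the allowed l_f values are {3, 5}.
For l_f = 3: m_f ∈ {m_i−1, m_i, m_i+1} ∩ [−3, 3] = {2, 3} → 2 states.
For l_f = 5: m_f ∈ {m_i−1, m_i, m_i+1} ∩ [−5, 5] = {2, 3, 4} → 3 states.
Total: 5.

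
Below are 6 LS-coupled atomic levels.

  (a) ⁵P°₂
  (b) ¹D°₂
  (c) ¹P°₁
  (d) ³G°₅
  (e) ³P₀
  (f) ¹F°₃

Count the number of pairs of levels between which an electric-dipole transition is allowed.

0

(a)–(b): forbidden (parity, ΔS).
(a)–(c): forbidden (parity, ΔS).
(a)–(d): forbidden (parity, ΔS, ΔL, ΔJ).
(a)–(e): forbidden (ΔS, ΔJ).
(a)–(f): forbidden (parity, ΔS, ΔL).
(b)–(c): forbidden (parity).
(b)–(d): forbidden (parity, ΔS, ΔL, ΔJ).
(b)–(e): forbidden (ΔS, ΔJ).
(b)–(f): forbidden (parity).
(c)–(d): forbidden (parity, ΔS, ΔL, ΔJ).
(c)–(e): forbidden (ΔS).
(c)–(f): forbidden (parity, ΔL, ΔJ).
(d)–(e): forbidden (ΔL, ΔJ).
(d)–(f): forbidden (parity, ΔS, ΔJ).
(e)–(f): forbidden (ΔS, ΔL, ΔJ).
Allowed pairs: 0 of 15.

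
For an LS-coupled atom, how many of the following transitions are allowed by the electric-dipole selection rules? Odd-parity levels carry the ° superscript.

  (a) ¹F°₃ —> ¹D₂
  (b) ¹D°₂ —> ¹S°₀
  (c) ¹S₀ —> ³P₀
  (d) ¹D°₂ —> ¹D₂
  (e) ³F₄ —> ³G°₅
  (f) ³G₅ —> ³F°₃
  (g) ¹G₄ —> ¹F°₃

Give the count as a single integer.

4

(a) allowed
(b) forbidden (parity, ΔL, ΔJ fail)
(c) forbidden (parity, ΔS, ΔJ fail)
(d) allowed
(e) allowed
(f) forbidden (ΔJ fails)
(g) allowed
Total allowed: 4 of 7.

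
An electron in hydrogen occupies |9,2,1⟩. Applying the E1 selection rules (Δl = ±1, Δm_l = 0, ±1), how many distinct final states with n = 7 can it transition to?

5

E1 requires Δl = ±1, so l_f ∈ {1, 3}; with 0 ≤ l_f ≤ n_f−1 = 6, the allowed l_f values are {1, 3}.
For l_f = 1: m_f ∈ {m_i−1, m_i, m_i+1} ∩ [−1, 1] = {0, 1} → 2 states.
For l_f = 3: m_f ∈ {m_i−1, m_i, m_i+1} ∩ [−3, 3] = {0, 1, 2} → 3 states.
Total: 5.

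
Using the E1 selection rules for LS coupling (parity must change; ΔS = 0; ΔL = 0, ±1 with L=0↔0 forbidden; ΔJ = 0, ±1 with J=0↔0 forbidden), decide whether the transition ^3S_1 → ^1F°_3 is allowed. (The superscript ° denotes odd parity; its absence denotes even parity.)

Parity must change: even → odd — passes.
ΔS = 0: S: 1 → 0 — fails.
ΔL = 0, ±1 (not L=0↔0): L: 0 → 3, ΔL = +3 — fails.
ΔJ = 0, ±1 (not J=0↔0): J: 1 → 3, ΔJ = +2 — fails.
Rule(s) violated: ΔS, ΔL, ΔJ.

forbidden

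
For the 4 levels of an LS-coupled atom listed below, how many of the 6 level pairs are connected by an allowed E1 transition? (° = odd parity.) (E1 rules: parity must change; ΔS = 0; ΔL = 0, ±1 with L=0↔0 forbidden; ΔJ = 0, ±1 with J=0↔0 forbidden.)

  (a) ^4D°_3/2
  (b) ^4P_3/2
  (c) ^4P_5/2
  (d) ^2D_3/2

2

(a)–(b): allowed.
(a)–(c): allowed.
(a)–(d): forbidden (ΔS).
(b)–(c): forbidden (parity).
(b)–(d): forbidden (parity, ΔS).
(c)–(d): forbidden (parity, ΔS).
Allowed pairs: 2 of 6.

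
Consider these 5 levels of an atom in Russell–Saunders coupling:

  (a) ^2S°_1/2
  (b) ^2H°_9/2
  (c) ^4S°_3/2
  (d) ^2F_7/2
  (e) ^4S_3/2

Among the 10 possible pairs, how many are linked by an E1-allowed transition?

0

(a)–(b): forbidden (parity, ΔL, ΔJ).
(a)–(c): forbidden (parity, ΔS, ΔL).
(a)–(d): forbidden (ΔL, ΔJ).
(a)–(e): forbidden (ΔS, ΔL).
(b)–(c): forbidden (parity, ΔS, ΔL, ΔJ).
(b)–(d): forbidden (ΔL).
(b)–(e): forbidden (ΔS, ΔL, ΔJ).
(c)–(d): forbidden (ΔS, ΔL, ΔJ).
(c)–(e): forbidden (ΔL).
(d)–(e): forbidden (parity, ΔS, ΔL, ΔJ).
Allowed pairs: 0 of 10.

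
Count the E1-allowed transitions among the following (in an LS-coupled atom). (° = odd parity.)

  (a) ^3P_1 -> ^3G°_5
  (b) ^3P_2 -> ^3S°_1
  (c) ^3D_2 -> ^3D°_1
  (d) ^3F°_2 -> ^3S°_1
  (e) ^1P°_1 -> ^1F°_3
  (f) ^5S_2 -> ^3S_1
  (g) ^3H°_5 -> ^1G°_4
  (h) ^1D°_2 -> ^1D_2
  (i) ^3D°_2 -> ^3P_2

4

(a) forbidden (ΔL, ΔJ fail)
(b) allowed
(c) allowed
(d) forbidden (parity, ΔL fail)
(e) forbidden (parity, ΔL, ΔJ fail)
(f) forbidden (parity, ΔS, ΔL fail)
(g) forbidden (parity, ΔS fail)
(h) allowed
(i) allowed
Total allowed: 4 of 9.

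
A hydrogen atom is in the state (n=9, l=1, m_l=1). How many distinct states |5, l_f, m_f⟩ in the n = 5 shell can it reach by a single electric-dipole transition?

4

E1 requires Δl = ±1, so l_f ∈ {0, 2}; with 0 ≤ l_f ≤ n_f−1 = 4, the allowed l_f values are {0, 2}.
For l_f = 0: m_f ∈ {m_i−1, m_i, m_i+1} ∩ [−0, 0] = {0} → 1 state.
For l_f = 2: m_f ∈ {m_i−1, m_i, m_i+1} ∩ [−2, 2] = {0, 1, 2} → 3 states.
Total: 4.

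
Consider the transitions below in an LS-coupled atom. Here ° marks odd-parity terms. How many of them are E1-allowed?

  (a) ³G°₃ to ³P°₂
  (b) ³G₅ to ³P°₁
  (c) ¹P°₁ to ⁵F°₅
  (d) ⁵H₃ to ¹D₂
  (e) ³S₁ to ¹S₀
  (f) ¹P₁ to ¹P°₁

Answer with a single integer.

(a) forbidden (parity, ΔL fail)
(b) forbidden (ΔL, ΔJ fail)
(c) forbidden (parity, ΔS, ΔL, ΔJ fail)
(d) forbidden (parity, ΔS, ΔL fail)
(e) forbidden (parity, ΔS, ΔL fail)
(f) allowed
Total allowed: 1 of 6.

1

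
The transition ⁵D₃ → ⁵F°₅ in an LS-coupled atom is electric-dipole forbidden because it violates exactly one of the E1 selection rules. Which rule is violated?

the ΔJ = 0, ±1 rule

Initial level: S=2, L=2, J=3, parity even. Final level: S=2, L=3, J=5, parity odd.
ΔJ = 0, ±1 (not J=0↔0): J: 3 → 5, ΔJ = +2 — fails.
ΔS = 0: S: 2 → 2 — passes.
Parity must change: even → odd — passes.
ΔL = 0, ±1 (not L=0↔0): L: 2 → 3, ΔL = +1 — passes.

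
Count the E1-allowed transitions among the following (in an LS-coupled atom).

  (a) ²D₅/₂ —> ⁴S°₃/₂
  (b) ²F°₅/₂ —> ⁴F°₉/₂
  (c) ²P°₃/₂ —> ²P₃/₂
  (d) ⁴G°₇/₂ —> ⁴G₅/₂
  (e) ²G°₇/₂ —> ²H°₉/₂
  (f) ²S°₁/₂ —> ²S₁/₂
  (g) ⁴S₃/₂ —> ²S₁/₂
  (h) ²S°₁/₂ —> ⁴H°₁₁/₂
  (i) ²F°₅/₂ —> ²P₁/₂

(a) forbidden (ΔS, ΔL fail)
(b) forbidden (parity, ΔS, ΔJ fail)
(c) allowed
(d) allowed
(e) forbidden (parity fails)
(f) forbidden (ΔL fails)
(g) forbidden (parity, ΔS, ΔL fail)
(h) forbidden (parity, ΔS, ΔL, ΔJ fail)
(i) forbidden (ΔL, ΔJ fail)
Total allowed: 2 of 9.

2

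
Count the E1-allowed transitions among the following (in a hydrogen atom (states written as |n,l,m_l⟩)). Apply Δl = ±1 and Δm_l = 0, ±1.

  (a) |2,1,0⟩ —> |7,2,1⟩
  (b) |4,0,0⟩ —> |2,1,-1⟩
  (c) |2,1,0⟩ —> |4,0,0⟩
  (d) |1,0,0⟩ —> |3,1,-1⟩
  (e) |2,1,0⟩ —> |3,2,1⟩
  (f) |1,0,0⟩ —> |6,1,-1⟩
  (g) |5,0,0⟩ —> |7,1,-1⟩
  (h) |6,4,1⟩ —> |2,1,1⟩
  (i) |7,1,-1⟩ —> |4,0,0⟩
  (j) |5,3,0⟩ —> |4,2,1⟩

(a) allowed
(b) allowed
(c) allowed
(d) allowed
(e) allowed
(f) allowed
(g) allowed
(h) forbidden — Δl = -3 (E1 requires Δl = ±1)
(i) allowed
(j) allowed
Total allowed: 9 of 10.

9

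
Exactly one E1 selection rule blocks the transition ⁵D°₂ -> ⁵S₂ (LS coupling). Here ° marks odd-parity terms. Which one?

Initial level: S=2, L=2, J=2, parity odd. Final level: S=2, L=0, J=2, parity even.
ΔJ = 0, ±1 (not J=0↔0): J: 2 → 2, ΔJ = +0 — ok.
Parity must change: odd → even — ok.
ΔS = 0: S: 2 → 2 — ok.
ΔL = 0, ±1 (not L=0↔0): L: 2 → 0, ΔL = -2 — fails.

the ΔL = 0, ±1 rule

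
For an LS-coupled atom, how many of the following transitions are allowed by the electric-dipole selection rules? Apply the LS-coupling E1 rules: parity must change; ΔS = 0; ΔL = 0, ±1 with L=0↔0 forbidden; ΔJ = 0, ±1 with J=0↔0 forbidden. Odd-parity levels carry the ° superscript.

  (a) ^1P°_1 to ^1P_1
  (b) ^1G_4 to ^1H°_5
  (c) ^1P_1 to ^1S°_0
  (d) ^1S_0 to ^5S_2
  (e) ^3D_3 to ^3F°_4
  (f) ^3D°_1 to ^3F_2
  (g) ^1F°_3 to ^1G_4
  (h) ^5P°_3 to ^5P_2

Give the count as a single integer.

7

(a) allowed
(b) allowed
(c) allowed
(d) forbidden (parity, ΔS, ΔL, ΔJ fail)
(e) allowed
(f) allowed
(g) allowed
(h) allowed
Total allowed: 7 of 8.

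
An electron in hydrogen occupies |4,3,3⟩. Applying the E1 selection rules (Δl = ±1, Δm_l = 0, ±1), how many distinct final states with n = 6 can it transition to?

4

E1 requires Δl = ±1, so l_f ∈ {2, 4}; with 0 ≤ l_f ≤ n_f−1 = 5, the allowed l_f values are {2, 4}.
For l_f = 2: m_f ∈ {m_i−1, m_i, m_i+1} ∩ [−2, 2] = {2} → 1 state.
For l_f = 4: m_f ∈ {m_i−1, m_i, m_i+1} ∩ [−4, 4] = {2, 3, 4} → 3 states.
Total: 4.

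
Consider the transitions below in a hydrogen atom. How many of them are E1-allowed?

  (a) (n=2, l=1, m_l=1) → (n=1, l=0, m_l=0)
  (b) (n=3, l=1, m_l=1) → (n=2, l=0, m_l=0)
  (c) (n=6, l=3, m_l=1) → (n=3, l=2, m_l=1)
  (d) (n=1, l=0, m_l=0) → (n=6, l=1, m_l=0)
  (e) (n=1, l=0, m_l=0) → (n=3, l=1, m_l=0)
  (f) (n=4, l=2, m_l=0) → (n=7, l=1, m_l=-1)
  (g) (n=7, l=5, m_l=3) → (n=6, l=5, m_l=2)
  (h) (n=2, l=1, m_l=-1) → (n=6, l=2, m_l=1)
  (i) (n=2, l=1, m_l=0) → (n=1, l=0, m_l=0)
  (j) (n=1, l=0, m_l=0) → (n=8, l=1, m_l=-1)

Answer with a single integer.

(a) allowed
(b) allowed
(c) allowed
(d) allowed
(e) allowed
(f) allowed
(g) forbidden — Δl = +0 (E1 requires Δl = ±1)
(h) forbidden — Δm_l = +2 (E1 requires Δm_l = 0, ±1)
(i) allowed
(j) allowed
Total allowed: 8 of 10.

8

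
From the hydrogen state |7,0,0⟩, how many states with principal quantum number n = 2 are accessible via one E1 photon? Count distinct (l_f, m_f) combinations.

E1 requires Δl = ±1, so l_f ∈ {-1, 1}; with 0 ≤ l_f ≤ n_f−1 = 1, the allowed l_f values are {1}.
For l_f = 1: m_f ∈ {m_i−1, m_i, m_i+1} ∩ [−1, 1] = {-1, 0, 1} → 3 states.
Total: 3.

3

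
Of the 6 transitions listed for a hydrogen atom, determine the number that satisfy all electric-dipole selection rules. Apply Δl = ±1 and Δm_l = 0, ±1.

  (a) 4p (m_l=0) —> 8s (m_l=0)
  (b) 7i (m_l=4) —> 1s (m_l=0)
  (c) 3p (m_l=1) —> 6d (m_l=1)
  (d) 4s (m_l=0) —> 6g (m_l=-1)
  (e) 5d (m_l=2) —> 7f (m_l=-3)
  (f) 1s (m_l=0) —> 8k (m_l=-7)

2

(a) allowed
(b) forbidden — Δl = -6 (E1 requires Δl = ±1); Δm_l = -4 (E1 requires Δm_l = 0, ±1)
(c) allowed
(d) forbidden — Δl = +4 (E1 requires Δl = ±1)
(e) forbidden — Δm_l = -5 (E1 requires Δm_l = 0, ±1)
(f) forbidden — Δl = +7 (E1 requires Δl = ±1); Δm_l = -7 (E1 requires Δm_l = 0, ±1)
Total allowed: 2 of 6.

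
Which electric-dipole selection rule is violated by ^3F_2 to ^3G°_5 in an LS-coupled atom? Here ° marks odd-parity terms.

Reading off the term symbols: S 1→1, L 3→4, J 2→5, parity even→odd.
Parity must change: even → odd — satisfied.
ΔS = 0: S: 1 → 1 — satisfied.
ΔL = 0, ±1 (not L=0↔0): L: 3 → 4, ΔL = +1 — satisfied.
ΔJ = 0, ±1 (not J=0↔0): J: 2 → 5, ΔJ = +3 — violated.

the ΔJ = 0, ±1 rule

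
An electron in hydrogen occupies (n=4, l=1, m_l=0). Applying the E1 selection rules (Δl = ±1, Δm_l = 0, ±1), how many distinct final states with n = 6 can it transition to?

4

E1 requires Δl = ±1, so l_f ∈ {0, 2}; with 0 ≤ l_f ≤ n_f−1 = 5, the allowed l_f values are {0, 2}.
For l_f = 0: m_f ∈ {m_i−1, m_i, m_i+1} ∩ [−0, 0] = {0} → 1 state.
For l_f = 2: m_f ∈ {m_i−1, m_i, m_i+1} ∩ [−2, 2] = {-1, 0, 1} → 3 states.
Total: 4.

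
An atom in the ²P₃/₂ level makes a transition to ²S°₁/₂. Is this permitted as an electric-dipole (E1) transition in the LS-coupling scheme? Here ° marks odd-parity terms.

allowed

Reading off the term symbols: S 1/2→1/2, L 1→0, J 3/2→1/2, parity even→odd.
Parity must change: even → odd — ok.
ΔS = 0: S: 1/2 → 1/2 — ok.
ΔL = 0, ±1 (not L=0↔0): L: 1 → 0, ΔL = -1 — ok.
ΔJ = 0, ±1 (not J=0↔0): J: 3/2 → 1/2, ΔJ = -1 — ok.
All four E1 rules are satisfied.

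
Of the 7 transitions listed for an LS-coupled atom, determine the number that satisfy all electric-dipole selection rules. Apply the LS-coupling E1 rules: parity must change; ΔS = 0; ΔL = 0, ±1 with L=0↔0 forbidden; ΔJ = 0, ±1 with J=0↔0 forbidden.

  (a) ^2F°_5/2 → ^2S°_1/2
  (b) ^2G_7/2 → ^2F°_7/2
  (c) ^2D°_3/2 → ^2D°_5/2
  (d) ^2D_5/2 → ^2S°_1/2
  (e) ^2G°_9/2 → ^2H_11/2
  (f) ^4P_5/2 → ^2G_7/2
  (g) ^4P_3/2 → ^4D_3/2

(a) forbidden (parity, ΔL, ΔJ fail)
(b) allowed
(c) forbidden (parity fails)
(d) forbidden (ΔL, ΔJ fail)
(e) allowed
(f) forbidden (parity, ΔS, ΔL fail)
(g) forbidden (parity fails)
Total allowed: 2 of 7.

2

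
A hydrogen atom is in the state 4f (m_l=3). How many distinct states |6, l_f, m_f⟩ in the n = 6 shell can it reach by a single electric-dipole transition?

E1 requires Δl = ±1, so l_f ∈ {2, 4}; with 0 ≤ l_f ≤ n_f−1 = 5, the allowed l_f values are {2, 4}.
For l_f = 2: m_f ∈ {m_i−1, m_i, m_i+1} ∩ [−2, 2] = {2} → 1 state.
For l_f = 4: m_f ∈ {m_i−1, m_i, m_i+1} ∩ [−4, 4] = {2, 3, 4} → 3 states.
Total: 4.

4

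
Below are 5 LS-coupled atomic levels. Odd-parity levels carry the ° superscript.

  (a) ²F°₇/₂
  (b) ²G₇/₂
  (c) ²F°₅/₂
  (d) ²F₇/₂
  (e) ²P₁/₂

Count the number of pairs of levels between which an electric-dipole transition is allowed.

4

(a)–(b): allowed.
(a)–(c): forbidden (parity).
(a)–(d): allowed.
(a)–(e): forbidden (ΔL, ΔJ).
(b)–(c): allowed.
(b)–(d): forbidden (parity).
(b)–(e): forbidden (parity, ΔL, ΔJ).
(c)–(d): allowed.
(c)–(e): forbidden (ΔL, ΔJ).
(d)–(e): forbidden (parity, ΔL, ΔJ).
Allowed pairs: 4 of 10.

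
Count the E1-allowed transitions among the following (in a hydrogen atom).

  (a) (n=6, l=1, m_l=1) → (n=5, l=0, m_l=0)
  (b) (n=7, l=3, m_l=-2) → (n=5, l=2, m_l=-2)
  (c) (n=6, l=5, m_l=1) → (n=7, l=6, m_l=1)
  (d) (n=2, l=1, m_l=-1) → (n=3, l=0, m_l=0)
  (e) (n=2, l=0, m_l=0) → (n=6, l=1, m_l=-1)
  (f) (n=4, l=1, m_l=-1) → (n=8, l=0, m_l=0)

(a) allowed
(b) allowed
(c) allowed
(d) allowed
(e) allowed
(f) allowed
Total allowed: 6 of 6.

6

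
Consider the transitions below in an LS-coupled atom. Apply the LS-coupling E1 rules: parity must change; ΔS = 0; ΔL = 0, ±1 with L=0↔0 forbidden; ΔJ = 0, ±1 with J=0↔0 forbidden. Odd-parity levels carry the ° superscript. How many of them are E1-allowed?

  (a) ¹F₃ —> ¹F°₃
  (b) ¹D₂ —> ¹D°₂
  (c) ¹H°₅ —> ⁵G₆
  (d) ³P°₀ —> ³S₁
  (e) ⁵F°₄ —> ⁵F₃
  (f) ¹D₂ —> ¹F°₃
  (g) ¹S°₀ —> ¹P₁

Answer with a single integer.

(a) allowed
(b) allowed
(c) forbidden (ΔS fails)
(d) allowed
(e) allowed
(f) allowed
(g) allowed
Total allowed: 6 of 7.

6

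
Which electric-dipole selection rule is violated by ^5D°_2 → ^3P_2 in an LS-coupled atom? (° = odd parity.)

the ΔS = 0 rule

Parity must change: odd → even — ok.
ΔS = 0: S: 2 → 1 — fails.
ΔL = 0, ±1 (not L=0↔0): L: 2 → 1, ΔL = -1 — ok.
ΔJ = 0, ±1 (not J=0↔0): J: 2 → 2, ΔJ = +0 — ok.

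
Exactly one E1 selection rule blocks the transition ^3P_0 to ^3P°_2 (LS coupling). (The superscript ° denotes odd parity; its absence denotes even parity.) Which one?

Parity must change: even → odd — satisfied.
ΔS = 0: S: 1 → 1 — satisfied.
ΔL = 0, ±1 (not L=0↔0): L: 1 → 1, ΔL = +0 — satisfied.
ΔJ = 0, ±1 (not J=0↔0): J: 0 → 2, ΔJ = +2 — violated.

the ΔJ = 0, ±1 rule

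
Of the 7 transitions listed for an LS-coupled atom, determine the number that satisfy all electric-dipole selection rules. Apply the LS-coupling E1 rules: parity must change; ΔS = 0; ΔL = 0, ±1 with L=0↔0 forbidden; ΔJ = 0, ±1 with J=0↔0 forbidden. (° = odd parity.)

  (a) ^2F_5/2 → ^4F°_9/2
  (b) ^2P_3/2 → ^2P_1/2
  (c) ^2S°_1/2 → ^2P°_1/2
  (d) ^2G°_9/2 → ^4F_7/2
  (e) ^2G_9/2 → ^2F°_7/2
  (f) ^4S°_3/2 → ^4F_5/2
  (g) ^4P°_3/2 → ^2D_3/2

(a) forbidden (ΔS, ΔJ fail)
(b) forbidden (parity fails)
(c) forbidden (parity fails)
(d) forbidden (ΔS fails)
(e) allowed
(f) forbidden (ΔL fails)
(g) forbidden (ΔS fails)
Total allowed: 1 of 7.

1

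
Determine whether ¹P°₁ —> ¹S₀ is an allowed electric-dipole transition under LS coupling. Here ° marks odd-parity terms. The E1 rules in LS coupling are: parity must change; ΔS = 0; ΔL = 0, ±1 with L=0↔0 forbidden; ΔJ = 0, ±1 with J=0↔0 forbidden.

Parity must change: odd → even — satisfied.
ΔS = 0: S: 0 → 0 — satisfied.
ΔL = 0, ±1 (not L=0↔0): L: 1 → 0, ΔL = -1 — satisfied.
ΔJ = 0, ±1 (not J=0↔0): J: 1 → 0, ΔJ = -1 — satisfied.
All four E1 rules are satisfied.

allowed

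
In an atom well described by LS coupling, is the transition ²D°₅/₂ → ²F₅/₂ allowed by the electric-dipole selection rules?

Initial level: S=1/2, L=2, J=5/2, parity odd. Final level: S=1/2, L=3, J=5/2, parity even.
Parity must change: odd → even — satisfied.
ΔS = 0: S: 1/2 → 1/2 — satisfied.
ΔJ = 0, ±1 (not J=0↔0): J: 5/2 → 5/2, ΔJ = +0 — satisfied.
ΔL = 0, ±1 (not L=0↔0): L: 2 → 3, ΔL = +1 — satisfied.
All four E1 rules are satisfied.

allowed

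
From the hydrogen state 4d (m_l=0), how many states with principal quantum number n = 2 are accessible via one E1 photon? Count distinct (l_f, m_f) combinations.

3

E1 requires Δl = ±1, so l_f ∈ {1, 3}; with 0 ≤ l_f ≤ n_f−1 = 1, the allowed l_f values are {1}.
For l_f = 1: m_f ∈ {m_i−1, m_i, m_i+1} ∩ [−1, 1] = {-1, 0, 1} → 3 states.
Total: 3.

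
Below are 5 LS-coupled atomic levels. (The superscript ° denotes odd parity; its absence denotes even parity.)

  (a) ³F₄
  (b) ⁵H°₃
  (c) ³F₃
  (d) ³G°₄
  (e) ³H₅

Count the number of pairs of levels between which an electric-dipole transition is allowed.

3

(a)–(b): forbidden (ΔS, ΔL).
(a)–(c): forbidden (parity).
(a)–(d): allowed.
(a)–(e): forbidden (parity, ΔL).
(b)–(c): forbidden (ΔS, ΔL).
(b)–(d): forbidden (parity, ΔS).
(b)–(e): forbidden (ΔS, ΔJ).
(c)–(d): allowed.
(c)–(e): forbidden (parity, ΔL, ΔJ).
(d)–(e): allowed.
Allowed pairs: 3 of 10.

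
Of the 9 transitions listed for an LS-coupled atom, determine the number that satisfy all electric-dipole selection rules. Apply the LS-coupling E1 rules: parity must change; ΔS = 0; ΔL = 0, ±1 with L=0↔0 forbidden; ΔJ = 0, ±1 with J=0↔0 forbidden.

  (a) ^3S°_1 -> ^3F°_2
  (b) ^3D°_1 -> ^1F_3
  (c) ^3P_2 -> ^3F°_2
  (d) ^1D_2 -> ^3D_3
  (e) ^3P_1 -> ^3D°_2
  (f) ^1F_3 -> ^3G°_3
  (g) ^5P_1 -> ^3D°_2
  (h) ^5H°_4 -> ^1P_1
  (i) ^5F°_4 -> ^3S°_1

(a) forbidden (parity, ΔL fail)
(b) forbidden (ΔS, ΔJ fail)
(c) forbidden (ΔL fails)
(d) forbidden (parity, ΔS fail)
(e) allowed
(f) forbidden (ΔS fails)
(g) forbidden (ΔS fails)
(h) forbidden (ΔS, ΔL, ΔJ fail)
(i) forbidden (parity, ΔS, ΔL, ΔJ fail)
Total allowed: 1 of 9.

1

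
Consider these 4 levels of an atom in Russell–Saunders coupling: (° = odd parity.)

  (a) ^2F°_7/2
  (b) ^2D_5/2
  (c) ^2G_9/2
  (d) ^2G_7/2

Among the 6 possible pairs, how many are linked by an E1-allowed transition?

(a)–(b): allowed.
(a)–(c): allowed.
(a)–(d): allowed.
(b)–(c): forbidden (parity, ΔL, ΔJ).
(b)–(d): forbidden (parity, ΔL).
(c)–(d): forbidden (parity).
Allowed pairs: 3 of 6.

3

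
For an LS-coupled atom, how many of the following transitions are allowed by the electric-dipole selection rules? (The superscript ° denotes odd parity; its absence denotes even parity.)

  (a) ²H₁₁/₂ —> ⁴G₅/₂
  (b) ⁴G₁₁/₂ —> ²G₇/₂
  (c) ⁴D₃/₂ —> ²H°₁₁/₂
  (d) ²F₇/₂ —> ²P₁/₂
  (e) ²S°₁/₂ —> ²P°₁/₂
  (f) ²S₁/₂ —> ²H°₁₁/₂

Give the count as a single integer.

0

(a) forbidden (parity, ΔS, ΔJ fail)
(b) forbidden (parity, ΔS, ΔJ fail)
(c) forbidden (ΔS, ΔL, ΔJ fail)
(d) forbidden (parity, ΔL, ΔJ fail)
(e) forbidden (parity fails)
(f) forbidden (ΔL, ΔJ fail)
Total allowed: 0 of 6.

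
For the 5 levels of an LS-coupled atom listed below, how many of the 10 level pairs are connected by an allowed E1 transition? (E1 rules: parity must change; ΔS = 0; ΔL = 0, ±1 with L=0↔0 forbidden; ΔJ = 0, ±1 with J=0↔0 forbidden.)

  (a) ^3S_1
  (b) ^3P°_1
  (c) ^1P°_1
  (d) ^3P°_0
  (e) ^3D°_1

2

(a)–(b): allowed.
(a)–(c): forbidden (ΔS).
(a)–(d): allowed.
(a)–(e): forbidden (ΔL).
(b)–(c): forbidden (parity, ΔS).
(b)–(d): forbidden (parity).
(b)–(e): forbidden (parity).
(c)–(d): forbidden (parity, ΔS).
(c)–(e): forbidden (parity, ΔS).
(d)–(e): forbidden (parity).
Allowed pairs: 2 of 10.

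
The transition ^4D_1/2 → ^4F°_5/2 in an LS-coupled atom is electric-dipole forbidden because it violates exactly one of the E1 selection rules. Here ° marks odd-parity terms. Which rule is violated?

the ΔJ = 0, ±1 rule

ΔL = 0, ±1 (not L=0↔0): L: 2 → 3, ΔL = +1 — ok.
Parity must change: even → odd — ok.
ΔS = 0: S: 3/2 → 3/2 — ok.
ΔJ = 0, ±1 (not J=0↔0): J: 1/2 → 5/2, ΔJ = +2 — fails.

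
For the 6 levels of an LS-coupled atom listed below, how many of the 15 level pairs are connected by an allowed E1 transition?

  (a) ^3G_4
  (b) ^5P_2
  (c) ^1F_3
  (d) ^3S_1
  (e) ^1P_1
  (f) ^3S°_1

(a)–(b): forbidden (parity, ΔS, ΔL, ΔJ).
(a)–(c): forbidden (parity, ΔS).
(a)–(d): forbidden (parity, ΔL, ΔJ).
(a)–(e): forbidden (parity, ΔS, ΔL, ΔJ).
(a)–(f): forbidden (ΔL, ΔJ).
(b)–(c): forbidden (parity, ΔS, ΔL).
(b)–(d): forbidden (parity, ΔS).
(b)–(e): forbidden (parity, ΔS).
(b)–(f): forbidden (ΔS).
(c)–(d): forbidden (parity, ΔS, ΔL, ΔJ).
(c)–(e): forbidden (parity, ΔL, ΔJ).
(c)–(f): forbidden (ΔS, ΔL, ΔJ).
(d)–(e): forbidden (parity, ΔS).
(d)–(f): forbidden (ΔL).
(e)–(f): forbidden (ΔS).
Allowed pairs: 0 of 15.

0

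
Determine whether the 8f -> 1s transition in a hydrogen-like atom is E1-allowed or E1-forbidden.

Initial l = 3, final l = 0, so Δl = -3. E1 requires Δl = ±1: violated.
The transition is electric-dipole forbidden.

forbidden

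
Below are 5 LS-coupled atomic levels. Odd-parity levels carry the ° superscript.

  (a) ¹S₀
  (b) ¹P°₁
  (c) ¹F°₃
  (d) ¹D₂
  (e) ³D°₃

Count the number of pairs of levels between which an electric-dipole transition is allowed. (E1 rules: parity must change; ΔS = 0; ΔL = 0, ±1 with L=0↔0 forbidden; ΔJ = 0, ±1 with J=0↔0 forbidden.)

(a)–(b): allowed.
(a)–(c): forbidden (ΔL, ΔJ).
(a)–(d): forbidden (parity, ΔL, ΔJ).
(a)–(e): forbidden (ΔS, ΔL, ΔJ).
(b)–(c): forbidden (parity, ΔL, ΔJ).
(b)–(d): allowed.
(b)–(e): forbidden (parity, ΔS, ΔJ).
(c)–(d): allowed.
(c)–(e): forbidden (parity, ΔS).
(d)–(e): forbidden (ΔS).
Allowed pairs: 3 of 10.

3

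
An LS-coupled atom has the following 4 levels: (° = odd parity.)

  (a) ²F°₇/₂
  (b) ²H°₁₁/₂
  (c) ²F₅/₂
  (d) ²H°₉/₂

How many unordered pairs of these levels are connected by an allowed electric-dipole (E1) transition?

1

(a)–(b): forbidden (parity, ΔL, ΔJ).
(a)–(c): allowed.
(a)–(d): forbidden (parity, ΔL).
(b)–(c): forbidden (ΔL, ΔJ).
(b)–(d): forbidden (parity).
(c)–(d): forbidden (ΔL, ΔJ).
Allowed pairs: 1 of 6.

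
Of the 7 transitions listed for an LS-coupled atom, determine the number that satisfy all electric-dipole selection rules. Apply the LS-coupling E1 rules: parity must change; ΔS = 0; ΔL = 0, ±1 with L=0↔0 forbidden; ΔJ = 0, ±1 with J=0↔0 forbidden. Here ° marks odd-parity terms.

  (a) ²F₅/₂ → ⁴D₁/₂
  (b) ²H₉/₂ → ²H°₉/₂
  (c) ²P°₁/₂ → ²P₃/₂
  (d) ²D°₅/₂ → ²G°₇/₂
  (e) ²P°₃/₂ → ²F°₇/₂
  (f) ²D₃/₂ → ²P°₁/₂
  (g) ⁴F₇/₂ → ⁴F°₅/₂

(a) forbidden (parity, ΔS, ΔJ fail)
(b) allowed
(c) allowed
(d) forbidden (parity, ΔL fail)
(e) forbidden (parity, ΔL, ΔJ fail)
(f) allowed
(g) allowed
Total allowed: 4 of 7.

4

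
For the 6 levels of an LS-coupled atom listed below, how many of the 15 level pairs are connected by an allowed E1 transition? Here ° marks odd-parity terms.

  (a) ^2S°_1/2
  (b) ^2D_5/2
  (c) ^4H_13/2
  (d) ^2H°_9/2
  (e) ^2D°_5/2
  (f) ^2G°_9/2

(a)–(b): forbidden (ΔL, ΔJ).
(a)–(c): forbidden (ΔS, ΔL, ΔJ).
(a)–(d): forbidden (parity, ΔL, ΔJ).
(a)–(e): forbidden (parity, ΔL, ΔJ).
(a)–(f): forbidden (parity, ΔL, ΔJ).
(b)–(c): forbidden (parity, ΔS, ΔL, ΔJ).
(b)–(d): forbidden (ΔL, ΔJ).
(b)–(e): allowed.
(b)–(f): forbidden (ΔL, ΔJ).
(c)–(d): forbidden (ΔS, ΔJ).
(c)–(e): forbidden (ΔS, ΔL, ΔJ).
(c)–(f): forbidden (ΔS, ΔJ).
(d)–(e): forbidden (parity, ΔL, ΔJ).
(d)–(f): forbidden (parity).
(e)–(f): forbidden (parity, ΔL, ΔJ).
Allowed pairs: 1 of 15.

1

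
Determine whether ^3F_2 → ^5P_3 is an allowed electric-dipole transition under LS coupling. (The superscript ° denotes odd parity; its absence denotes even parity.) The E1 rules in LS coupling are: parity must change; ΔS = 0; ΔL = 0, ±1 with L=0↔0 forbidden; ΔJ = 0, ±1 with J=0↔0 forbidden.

forbidden

Reading off the term symbols: S 1→2, L 3→1, J 2→3, parity even→even.
Parity must change: even → even — fails.
ΔS = 0: S: 1 → 2 — fails.
ΔL = 0, ±1 (not L=0↔0): L: 3 → 1, ΔL = -2 — fails.
ΔJ = 0, ±1 (not J=0↔0): J: 2 → 3, ΔJ = +1 — passes.
Rule(s) violated: parity, ΔS, ΔL.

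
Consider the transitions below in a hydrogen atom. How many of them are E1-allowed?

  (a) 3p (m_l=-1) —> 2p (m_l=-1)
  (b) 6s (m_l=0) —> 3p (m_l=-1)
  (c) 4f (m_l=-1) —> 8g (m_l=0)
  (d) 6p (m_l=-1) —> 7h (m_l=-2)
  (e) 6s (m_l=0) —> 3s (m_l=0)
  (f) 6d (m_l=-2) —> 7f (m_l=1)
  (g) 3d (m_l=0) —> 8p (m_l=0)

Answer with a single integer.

(a) forbidden — Δl = +0 (E1 requires Δl = ±1)
(b) allowed
(c) allowed
(d) forbidden — Δl = +4 (E1 requires Δl = ±1)
(e) forbidden — Δl = +0 (E1 requires Δl = ±1)
(f) forbidden — Δm_l = +3 (E1 requires Δm_l = 0, ±1)
(g) allowed
Total allowed: 3 of 7.

3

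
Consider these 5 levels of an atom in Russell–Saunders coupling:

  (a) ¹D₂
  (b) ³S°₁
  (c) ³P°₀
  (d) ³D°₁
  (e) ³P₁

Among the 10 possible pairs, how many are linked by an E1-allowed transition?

(a)–(b): forbidden (ΔS, ΔL).
(a)–(c): forbidden (ΔS, ΔJ).
(a)–(d): forbidden (ΔS).
(a)–(e): forbidden (parity, ΔS).
(b)–(c): forbidden (parity).
(b)–(d): forbidden (parity, ΔL).
(b)–(e): allowed.
(c)–(d): forbidden (parity).
(c)–(e): allowed.
(d)–(e): allowed.
Allowed pairs: 3 of 10.

3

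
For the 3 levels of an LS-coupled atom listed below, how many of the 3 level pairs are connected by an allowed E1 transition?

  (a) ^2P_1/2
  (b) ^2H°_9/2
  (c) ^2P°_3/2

1

(a)–(b): forbidden (ΔL, ΔJ).
(a)–(c): allowed.
(b)–(c): forbidden (parity, ΔL, ΔJ).
Allowed pairs: 1 of 3.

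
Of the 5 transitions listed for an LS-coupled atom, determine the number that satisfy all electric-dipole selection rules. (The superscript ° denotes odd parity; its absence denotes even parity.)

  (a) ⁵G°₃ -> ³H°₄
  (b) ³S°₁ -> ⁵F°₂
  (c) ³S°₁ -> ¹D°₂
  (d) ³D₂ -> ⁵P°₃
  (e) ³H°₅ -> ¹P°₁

(a) forbidden (parity, ΔS fail)
(b) forbidden (parity, ΔS, ΔL fail)
(c) forbidden (parity, ΔS, ΔL fail)
(d) forbidden (ΔS fails)
(e) forbidden (parity, ΔS, ΔL, ΔJ fail)
Total allowed: 0 of 5.

0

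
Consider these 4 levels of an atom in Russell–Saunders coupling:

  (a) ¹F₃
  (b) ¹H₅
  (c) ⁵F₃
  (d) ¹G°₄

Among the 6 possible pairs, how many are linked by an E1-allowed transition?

(a)–(b): forbidden (parity, ΔL, ΔJ).
(a)–(c): forbidden (parity, ΔS).
(a)–(d): allowed.
(b)–(c): forbidden (parity, ΔS, ΔL, ΔJ).
(b)–(d): allowed.
(c)–(d): forbidden (ΔS).
Allowed pairs: 2 of 6.

2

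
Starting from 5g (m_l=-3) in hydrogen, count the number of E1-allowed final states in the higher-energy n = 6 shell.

E1 requires Δl = ±1, so l_f ∈ {3, 5}; with 0 ≤ l_f ≤ n_f−1 = 5, the allowed l_f values are {3, 5}.
For l_f = 3: m_f ∈ {m_i−1, m_i, m_i+1} ∩ [−3, 3] = {-3, -2} → 2 states.
For l_f = 5: m_f ∈ {m_i−1, m_i, m_i+1} ∩ [−5, 5] = {-4, -3, -2} → 3 states.
Total: 5.

5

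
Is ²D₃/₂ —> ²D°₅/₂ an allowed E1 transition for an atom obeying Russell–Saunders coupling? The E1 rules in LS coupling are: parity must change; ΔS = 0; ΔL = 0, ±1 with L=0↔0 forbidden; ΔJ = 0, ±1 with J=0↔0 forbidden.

Initial level: S=1/2, L=2, J=3/2, parity even. Final level: S=1/2, L=2, J=5/2, parity odd.
Parity must change: even → odd — satisfied.
ΔJ = 0, ±1 (not J=0↔0): J: 3/2 → 5/2, ΔJ = +1 — satisfied.
ΔS = 0: S: 1/2 → 1/2 — satisfied.
ΔL = 0, ±1 (not L=0↔0): L: 2 → 2, ΔL = +0 — satisfied.
All four E1 rules are satisfied.

allowed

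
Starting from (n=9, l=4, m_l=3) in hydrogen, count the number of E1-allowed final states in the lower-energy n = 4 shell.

2

E1 requires Δl = ±1, so l_f ∈ {3, 5}; with 0 ≤ l_f ≤ n_f−1 = 3, the allowed l_f values are {3}.
For l_f = 3: m_f ∈ {m_i−1, m_i, m_i+1} ∩ [−3, 3] = {2, 3} → 2 states.
Total: 2.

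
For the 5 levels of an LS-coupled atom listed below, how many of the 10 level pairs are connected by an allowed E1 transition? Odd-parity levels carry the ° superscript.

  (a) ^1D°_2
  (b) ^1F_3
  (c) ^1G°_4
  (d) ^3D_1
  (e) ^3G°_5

2

(a)–(b): allowed.
(a)–(c): forbidden (parity, ΔL, ΔJ).
(a)–(d): forbidden (ΔS).
(a)–(e): forbidden (parity, ΔS, ΔL, ΔJ).
(b)–(c): allowed.
(b)–(d): forbidden (parity, ΔS, ΔJ).
(b)–(e): forbidden (ΔS, ΔJ).
(c)–(d): forbidden (ΔS, ΔL, ΔJ).
(c)–(e): forbidden (parity, ΔS).
(d)–(e): forbidden (ΔL, ΔJ).
Allowed pairs: 2 of 10.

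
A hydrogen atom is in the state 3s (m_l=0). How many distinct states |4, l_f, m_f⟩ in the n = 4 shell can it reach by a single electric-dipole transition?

E1 requires Δl = ±1, so l_f ∈ {-1, 1}; with 0 ≤ l_f ≤ n_f−1 = 3, the allowed l_f values are {1}.
For l_f = 1: m_f ∈ {m_i−1, m_i, m_i+1} ∩ [−1, 1] = {-1, 0, 1} → 3 states.
Total: 3.

3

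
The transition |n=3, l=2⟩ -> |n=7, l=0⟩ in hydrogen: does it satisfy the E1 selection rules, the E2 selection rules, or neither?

E2

Δl = 0 − 2 = -2; l_i + l_f = 2.
E1 (Δl = ±1): not satisfied.
E2 (Δl = 0,±2, l_i+l_f ≥ 2): satisfied.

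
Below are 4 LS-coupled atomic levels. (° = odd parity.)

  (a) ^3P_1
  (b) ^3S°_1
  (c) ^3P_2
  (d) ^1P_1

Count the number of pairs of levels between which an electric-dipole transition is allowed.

2

(a)–(b): allowed.
(a)–(c): forbidden (parity).
(a)–(d): forbidden (parity, ΔS).
(b)–(c): allowed.
(b)–(d): forbidden (ΔS).
(c)–(d): forbidden (parity, ΔS).
Allowed pairs: 2 of 6.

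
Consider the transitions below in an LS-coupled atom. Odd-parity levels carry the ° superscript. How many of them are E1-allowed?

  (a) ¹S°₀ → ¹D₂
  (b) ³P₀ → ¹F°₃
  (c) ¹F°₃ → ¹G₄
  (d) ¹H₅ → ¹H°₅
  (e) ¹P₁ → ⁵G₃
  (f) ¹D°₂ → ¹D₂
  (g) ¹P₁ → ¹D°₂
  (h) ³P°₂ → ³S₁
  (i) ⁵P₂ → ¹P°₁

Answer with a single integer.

5

(a) forbidden (ΔL, ΔJ fail)
(b) forbidden (ΔS, ΔL, ΔJ fail)
(c) allowed
(d) allowed
(e) forbidden (parity, ΔS, ΔL, ΔJ fail)
(f) allowed
(g) allowed
(h) allowed
(i) forbidden (ΔS fails)
Total allowed: 5 of 9.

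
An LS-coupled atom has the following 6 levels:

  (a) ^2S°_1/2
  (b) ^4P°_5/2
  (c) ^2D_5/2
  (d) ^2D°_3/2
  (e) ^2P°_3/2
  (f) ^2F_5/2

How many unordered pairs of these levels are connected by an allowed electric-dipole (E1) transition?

(a)–(b): forbidden (parity, ΔS, ΔJ).
(a)–(c): forbidden (ΔL, ΔJ).
(a)–(d): forbidden (parity, ΔL).
(a)–(e): forbidden (parity).
(a)–(f): forbidden (ΔL, ΔJ).
(b)–(c): forbidden (ΔS).
(b)–(d): forbidden (parity, ΔS).
(b)–(e): forbidden (parity, ΔS).
(b)–(f): forbidden (ΔS, ΔL).
(c)–(d): allowed.
(c)–(e): allowed.
(c)–(f): forbidden (parity).
(d)–(e): forbidden (parity).
(d)–(f): allowed.
(e)–(f): forbidden (ΔL).
Allowed pairs: 3 of 15.

3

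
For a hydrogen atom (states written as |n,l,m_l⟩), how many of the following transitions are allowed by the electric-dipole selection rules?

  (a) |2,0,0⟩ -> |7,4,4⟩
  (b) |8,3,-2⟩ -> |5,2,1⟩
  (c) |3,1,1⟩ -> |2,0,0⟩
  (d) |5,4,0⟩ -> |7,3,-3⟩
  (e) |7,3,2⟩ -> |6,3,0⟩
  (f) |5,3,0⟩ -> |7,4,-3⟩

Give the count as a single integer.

(a) forbidden — Δl = +4 (E1 requires Δl = ±1); Δm_l = +4 (E1 requires Δm_l = 0, ±1)
(b) forbidden — Δm_l = +3 (E1 requires Δm_l = 0, ±1)
(c) allowed
(d) forbidden — Δm_l = -3 (E1 requires Δm_l = 0, ±1)
(e) forbidden — Δl = +0 (E1 requires Δl = ±1); Δm_l = -2 (E1 requires Δm_l = 0, ±1)
(f) forbidden — Δm_l = -3 (E1 requires Δm_l = 0, ±1)
Total allowed: 1 of 6.

1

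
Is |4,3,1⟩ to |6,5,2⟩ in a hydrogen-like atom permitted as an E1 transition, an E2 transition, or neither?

E2

Δl = 5 − 3 = +2; l_i + l_f = 8.
Δm_l = +1.
E1 (Δl = ±1, |Δm_l| ≤ 1): not satisfied.
E2 (Δl = 0,±2, l_i+l_f ≥ 2, |Δm_l| ≤ 2): satisfied.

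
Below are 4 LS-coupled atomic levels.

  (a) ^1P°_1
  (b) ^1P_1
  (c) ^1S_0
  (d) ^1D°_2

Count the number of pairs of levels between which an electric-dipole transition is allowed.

(a)–(b): allowed.
(a)–(c): allowed.
(a)–(d): forbidden (parity).
(b)–(c): forbidden (parity).
(b)–(d): allowed.
(c)–(d): forbidden (ΔL, ΔJ).
Allowed pairs: 3 of 6.

3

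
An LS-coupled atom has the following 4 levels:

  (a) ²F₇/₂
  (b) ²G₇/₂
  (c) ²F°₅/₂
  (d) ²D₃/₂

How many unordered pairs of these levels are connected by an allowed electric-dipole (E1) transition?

(a)–(b): forbidden (parity).
(a)–(c): allowed.
(a)–(d): forbidden (parity, ΔJ).
(b)–(c): allowed.
(b)–(d): forbidden (parity, ΔL, ΔJ).
(c)–(d): allowed.
Allowed pairs: 3 of 6.

3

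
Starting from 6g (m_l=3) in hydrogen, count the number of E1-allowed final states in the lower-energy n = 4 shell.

2

E1 requires Δl = ±1, so l_f ∈ {3, 5}; with 0 ≤ l_f ≤ n_f−1 = 3, the allowed l_f values are {3}.
For l_f = 3: m_f ∈ {m_i−1, m_i, m_i+1} ∩ [−3, 3] = {2, 3} → 2 states.
Total: 2.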